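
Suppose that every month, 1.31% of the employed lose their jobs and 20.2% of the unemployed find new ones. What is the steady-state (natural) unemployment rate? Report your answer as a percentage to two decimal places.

At steady state the flows balance: s·E = f·U, so U/(E+U) = s/(s+f).
u* = 1.31 / (1.31 + 20.2) = 1.31 / 21.51 = 6.09%.

Steady-state unemployment rate ≈ 6.09%.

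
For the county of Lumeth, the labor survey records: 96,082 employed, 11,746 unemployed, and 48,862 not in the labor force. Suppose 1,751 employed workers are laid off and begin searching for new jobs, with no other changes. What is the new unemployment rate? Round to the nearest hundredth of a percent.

New unemployment rate ≈ 12.52%.

Initially, labor force = 96,082 + 11,746 = 107,828, so u = 11,746/107,828 = 10.89%.
After the change, employed falls and unemployed rises by 1,751; labor force unchanged → E = 94,331, U = 13,497, labor force = 107,828.
New unemployment rate = 13,497 / 107,828 = 12.52%.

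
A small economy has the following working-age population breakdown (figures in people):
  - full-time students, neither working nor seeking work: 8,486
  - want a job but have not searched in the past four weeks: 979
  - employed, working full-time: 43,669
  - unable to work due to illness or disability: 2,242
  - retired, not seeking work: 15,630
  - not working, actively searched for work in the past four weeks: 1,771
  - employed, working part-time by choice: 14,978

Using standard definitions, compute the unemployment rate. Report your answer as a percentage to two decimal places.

Unemployment rate ≈ 2.93%.

Employed = 43,669 + 14,978 = 58,647.
Unemployed = 1,771.
Labor force = 58,647 + 1,771 = 60,418.
Unemployment rate = 1,771 / 60,418 = 2.93%.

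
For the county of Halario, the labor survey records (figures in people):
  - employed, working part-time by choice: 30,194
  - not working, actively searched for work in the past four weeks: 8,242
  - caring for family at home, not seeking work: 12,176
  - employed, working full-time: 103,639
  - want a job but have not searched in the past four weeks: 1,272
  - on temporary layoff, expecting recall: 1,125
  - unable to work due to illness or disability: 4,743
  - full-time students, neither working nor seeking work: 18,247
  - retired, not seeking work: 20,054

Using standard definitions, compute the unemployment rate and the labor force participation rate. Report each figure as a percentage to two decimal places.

Unemployment rate ≈ 6.54%; labor force participation rate ≈ 71.71%.

Employed = 30,194 + 103,639 = 133,833.
Unemployed = 8,242 + 1,125 = 9,367 (jobless and actively searching, or on temporary layoff).
Labor force = 133,833 + 9,367 = 143,200.
Not in labor force = 12,176 + 1,272 + 4,743 + 18,247 + 20,054 = 56,492 (those not working and not actively searching are outside the labor force — including those who want a job but have given up searching).
Civilian working-age population = 143,200 + 56,492 = 199,692.
Unemployment rate = 9,367 / 143,200 = 6.54%.
Labor force participation rate = 143,200 / 199,692 = 71.71%.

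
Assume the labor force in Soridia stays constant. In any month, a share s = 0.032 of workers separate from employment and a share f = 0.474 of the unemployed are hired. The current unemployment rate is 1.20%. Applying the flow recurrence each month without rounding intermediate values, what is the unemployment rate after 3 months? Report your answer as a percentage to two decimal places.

Unemployment rate after three months ≈ 5.71%.

With a fixed labor force, u_{t+1} = u_t + s·(1−u_t) − f·u_t = u_t·(1−s−f) + s.
Here 1−s−f = 0.494 and s = 0.032.
u_1 = 0.012000 × 0.494 + 0.032 = 0.037928.
u_2 = 0.037928 × 0.494 + 0.032 = 0.050736.
u_3 = 0.050736 × 0.494 + 0.032 = 0.057064.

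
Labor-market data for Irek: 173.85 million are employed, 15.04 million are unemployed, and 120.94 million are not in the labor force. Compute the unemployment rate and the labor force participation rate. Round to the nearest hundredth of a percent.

Labor force = employed + unemployed = 173.85 + 15.04 = 188.89 million.
Working-age population = 188.89 + 120.94 = 309.83 million.
Unemployment rate = 15.04 / 188.89 = 7.96%.
Labor force participation rate = 188.89 / 309.83 = 60.97%.

Unemployment rate ≈ 7.96%; labor force participation rate ≈ 60.97%.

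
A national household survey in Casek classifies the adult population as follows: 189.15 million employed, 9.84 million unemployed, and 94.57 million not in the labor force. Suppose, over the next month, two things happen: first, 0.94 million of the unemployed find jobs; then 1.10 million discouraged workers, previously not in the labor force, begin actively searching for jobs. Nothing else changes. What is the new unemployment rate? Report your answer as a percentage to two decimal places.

New unemployment rate ≈ 5.00%.

Initially, labor force = 189.15 + 9.84 = 198.99 million, so u = 9.84/198.99 = 4.94%.
After the first change, unemployed falls and employed rises by 0.94; labor force unchanged → E = 190.09, U = 8.90, labor force = 198.99 million.
After the second change, unemployed and labor force both rise by 1.10 → E = 190.09, U = 10.00, labor force = 200.09 million.
New unemployment rate = 10.00 / 200.09 = 5.00%.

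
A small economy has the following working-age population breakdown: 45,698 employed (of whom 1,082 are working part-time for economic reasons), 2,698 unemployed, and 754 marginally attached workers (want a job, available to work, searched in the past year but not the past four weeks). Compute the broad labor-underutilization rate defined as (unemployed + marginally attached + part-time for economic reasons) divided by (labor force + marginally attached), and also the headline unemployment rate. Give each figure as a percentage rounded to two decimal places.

Labor force = 45,698 + 2,698 = 48,396.
Numerator = 2,698 + 754 + 1,082 = 4,534.
Denominator = 48,396 + 754 = 49,150.
Broad rate = 4,534 / 49,150 = 9.22%.
Headline unemployment rate = 2,698 / 48,396 = 5.57%.

Broad underutilization rate ≈ 9.22%; headline unemployment rate ≈ 5.57%.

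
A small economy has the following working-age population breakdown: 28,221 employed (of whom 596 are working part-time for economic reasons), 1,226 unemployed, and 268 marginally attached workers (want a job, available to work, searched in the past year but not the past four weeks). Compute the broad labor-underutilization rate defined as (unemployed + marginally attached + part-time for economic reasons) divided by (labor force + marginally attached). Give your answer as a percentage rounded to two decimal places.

Broad underutilization rate ≈ 7.03%.

Labor force = 28,221 + 1,226 = 29,447.
Numerator = 1,226 + 268 + 596 = 2,090.
Denominator = 29,447 + 268 = 29,715.
Broad rate = 2,090 / 29,715 = 7.03%.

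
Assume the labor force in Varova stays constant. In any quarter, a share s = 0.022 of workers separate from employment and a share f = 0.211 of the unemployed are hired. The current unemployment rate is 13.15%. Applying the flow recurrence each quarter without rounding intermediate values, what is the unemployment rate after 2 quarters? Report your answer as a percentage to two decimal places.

With a fixed labor force, u_{t+1} = u_t + s·(1−u_t) − f·u_t = u_t·(1−s−f) + s.
Here 1−s−f = 0.767 and s = 0.022.
u_1 = 0.131500 × 0.767 + 0.022 = 0.122861.
u_2 = 0.122861 × 0.767 + 0.022 = 0.116234.

Unemployment rate after two quarters ≈ 11.62%.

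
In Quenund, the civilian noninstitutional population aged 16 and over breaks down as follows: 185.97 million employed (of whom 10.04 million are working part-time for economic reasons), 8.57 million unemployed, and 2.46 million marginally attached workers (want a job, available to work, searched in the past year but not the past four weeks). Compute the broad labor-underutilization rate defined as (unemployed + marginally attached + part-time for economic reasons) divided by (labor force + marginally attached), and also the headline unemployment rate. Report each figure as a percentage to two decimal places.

Broad underutilization rate ≈ 10.70%; headline unemployment rate ≈ 4.41%.

Labor force = 185.97 + 8.57 = 194.54 million.
Numerator = 8.57 + 2.46 + 10.04 = 21.07 million.
Denominator = 194.54 + 2.46 = 197.00 million.
Broad rate = 21.07 / 197.00 = 10.70%.
Headline unemployment rate = 8.57 / 194.54 = 4.41%.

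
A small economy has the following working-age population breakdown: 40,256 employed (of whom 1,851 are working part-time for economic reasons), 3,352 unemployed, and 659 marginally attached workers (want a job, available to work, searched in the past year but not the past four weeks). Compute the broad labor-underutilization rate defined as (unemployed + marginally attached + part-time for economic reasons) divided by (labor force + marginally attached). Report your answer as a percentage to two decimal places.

Labor force = 40,256 + 3,352 = 43,608.
Numerator = 3,352 + 659 + 1,851 = 5,862.
Denominator = 43,608 + 659 = 44,267.
Broad rate = 5,862 / 44,267 = 13.24%.

Broad underutilization rate ≈ 13.24%.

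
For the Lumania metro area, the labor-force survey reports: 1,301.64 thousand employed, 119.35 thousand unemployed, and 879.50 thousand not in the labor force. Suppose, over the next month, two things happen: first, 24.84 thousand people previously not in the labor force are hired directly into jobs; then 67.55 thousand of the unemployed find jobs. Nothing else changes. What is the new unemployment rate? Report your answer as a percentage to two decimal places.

Initially, labor force = 1,301.64 + 119.35 = 1,420.99 thousand, so u = 119.35/1,420.99 = 8.40%.
After the first change, employed and labor force both rise by 24.84; unemployed unchanged → E = 1,326.48, U = 119.35, labor force = 1,445.83 thousand.
After the second change, unemployed falls and employed rises by 67.55; labor force unchanged → E = 1,394.03, U = 51.80, labor force = 1,445.83 thousand.
New unemployment rate = 51.80 / 1,445.83 = 3.58%.

New unemployment rate ≈ 3.58%.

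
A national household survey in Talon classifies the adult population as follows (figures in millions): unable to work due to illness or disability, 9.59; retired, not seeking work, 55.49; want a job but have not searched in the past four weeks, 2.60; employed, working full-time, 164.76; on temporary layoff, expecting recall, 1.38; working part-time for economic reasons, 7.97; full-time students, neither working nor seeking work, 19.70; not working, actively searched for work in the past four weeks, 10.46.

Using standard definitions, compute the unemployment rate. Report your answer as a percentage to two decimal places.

Unemployment rate ≈ 6.41%.

Employed = 164.76 + 7.97 = 172.73 million (anyone who worked, including part-time for economic reasons, counts as employed).
Unemployed = 1.38 + 10.46 = 11.84 million (jobless and actively searching, or on temporary layoff).
Labor force = 172.73 + 11.84 = 184.57 million.
Unemployment rate = 11.84 / 184.57 = 6.41%.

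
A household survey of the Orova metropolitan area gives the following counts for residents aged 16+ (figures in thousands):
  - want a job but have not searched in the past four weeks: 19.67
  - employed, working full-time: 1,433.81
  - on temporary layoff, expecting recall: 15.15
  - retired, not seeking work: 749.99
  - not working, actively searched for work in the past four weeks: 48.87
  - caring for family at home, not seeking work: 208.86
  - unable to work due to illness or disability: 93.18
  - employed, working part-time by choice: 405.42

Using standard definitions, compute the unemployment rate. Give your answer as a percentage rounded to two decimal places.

Employed = 1,433.81 + 405.42 = 1,839.23 thousand.
Unemployed = 15.15 + 48.87 = 64.02 thousand (jobless and actively searching, or on temporary layoff).
Labor force = 1,839.23 + 64.02 = 1,903.25 thousand.
Unemployment rate = 64.02 / 1,903.25 = 3.36%.

Unemployment rate ≈ 3.36%.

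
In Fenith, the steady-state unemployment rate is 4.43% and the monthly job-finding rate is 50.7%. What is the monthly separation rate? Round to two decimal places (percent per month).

From u* = s/(s+f): s = u·f/(1−u).
s = 0.0443 × 50.7 / (1 − 0.0443) = 2.2460 / 0.9557 ≈ 2.35% per month.

Separation rate ≈ 2.35% per month.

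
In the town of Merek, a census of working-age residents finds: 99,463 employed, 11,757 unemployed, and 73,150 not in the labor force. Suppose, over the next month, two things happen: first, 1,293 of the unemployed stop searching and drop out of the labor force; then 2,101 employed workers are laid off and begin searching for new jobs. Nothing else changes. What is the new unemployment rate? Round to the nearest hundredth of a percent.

New unemployment rate ≈ 11.43%.

Initially, labor force = 99,463 + 11,757 = 111,220, so u = 11,757/111,220 = 10.57%.
After the first change, unemployed and labor force both fall by 1,293 → E = 99,463, U = 10,464, labor force = 109,927.
After the second change, employed falls and unemployed rises by 2,101; labor force unchanged → E = 97,362, U = 12,565, labor force = 109,927.
New unemployment rate = 12,565 / 109,927 = 11.43%.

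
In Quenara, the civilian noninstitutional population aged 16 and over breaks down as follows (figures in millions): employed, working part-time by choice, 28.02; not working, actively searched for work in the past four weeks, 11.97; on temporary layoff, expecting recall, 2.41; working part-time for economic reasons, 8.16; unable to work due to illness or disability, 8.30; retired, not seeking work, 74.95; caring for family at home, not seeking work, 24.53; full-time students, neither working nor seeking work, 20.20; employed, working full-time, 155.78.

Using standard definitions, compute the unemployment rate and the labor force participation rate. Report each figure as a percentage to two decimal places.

Employed = 28.02 + 8.16 + 155.78 = 191.96 million (anyone who worked, including part-time for economic reasons, counts as employed).
Unemployed = 11.97 + 2.41 = 14.38 million (jobless and actively searching, or on temporary layoff).
Labor force = 191.96 + 14.38 = 206.34 million.
Not in labor force = 8.30 + 74.95 + 24.53 + 20.20 = 127.98 million (those not working and not actively searching are outside the labor force).
Civilian working-age population = 206.34 + 127.98 = 334.32 million.
Unemployment rate = 14.38 / 206.34 = 6.97%.
Labor force participation rate = 206.34 / 334.32 = 61.72%.

Unemployment rate ≈ 6.97%; labor force participation rate ≈ 61.72%.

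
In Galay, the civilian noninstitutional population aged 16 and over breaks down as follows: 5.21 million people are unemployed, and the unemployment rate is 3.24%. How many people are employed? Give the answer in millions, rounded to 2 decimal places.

About 155.59 million are employed.

Labor force = U / u = 5.21 / 0.0324 ≈ 160.80 million.
Employed = labor force − unemployed = 160.80 − 5.21 = 155.59 million.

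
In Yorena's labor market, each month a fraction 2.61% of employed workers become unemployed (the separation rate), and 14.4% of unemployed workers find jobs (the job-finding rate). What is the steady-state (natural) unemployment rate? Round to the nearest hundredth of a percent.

Steady-state unemployment rate ≈ 15.34%.

At steady state the flows balance: s·E = f·U, so U/(E+U) = s/(s+f).
u* = 2.61 / (2.61 + 14.4) = 2.61 / 17.01 = 15.34%.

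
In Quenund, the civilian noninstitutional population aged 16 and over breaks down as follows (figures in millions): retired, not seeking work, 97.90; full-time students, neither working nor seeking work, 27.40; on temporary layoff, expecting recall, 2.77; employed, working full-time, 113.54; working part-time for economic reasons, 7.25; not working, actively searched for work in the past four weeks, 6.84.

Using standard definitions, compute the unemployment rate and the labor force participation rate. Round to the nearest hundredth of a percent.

Employed = 113.54 + 7.25 = 120.79 million (anyone who worked, including part-time for economic reasons, counts as employed).
Unemployed = 2.77 + 6.84 = 9.61 million (jobless and actively searching, or on temporary layoff).
Labor force = 120.79 + 9.61 = 130.40 million.
Not in labor force = 97.90 + 27.40 = 125.30 million (those not working and not actively searching are outside the labor force).
Civilian working-age population = 130.40 + 125.30 = 255.70 million.
Unemployment rate = 9.61 / 130.40 = 7.37%.
Labor force participation rate = 130.40 / 255.70 = 51.00%.

Unemployment rate ≈ 7.37%; labor force participation rate ≈ 51.00%.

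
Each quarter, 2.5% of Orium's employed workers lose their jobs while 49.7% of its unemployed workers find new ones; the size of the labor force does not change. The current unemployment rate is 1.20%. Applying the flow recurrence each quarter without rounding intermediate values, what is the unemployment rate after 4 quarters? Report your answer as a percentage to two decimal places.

Unemployment rate after four quarters ≈ 4.60%.

With a fixed labor force, u_{t+1} = u_t + s·(1−u_t) − f·u_t = u_t·(1−s−f) + s.
Here 1−s−f = 0.478 and s = 0.025.
u_1 = 0.012000 × 0.478 + 0.025 = 0.030736.
u_2 = 0.030736 × 0.478 + 0.025 = 0.039692.
u_3 = 0.039692 × 0.478 + 0.025 = 0.043973.
u_4 = 0.043973 × 0.478 + 0.025 = 0.046019.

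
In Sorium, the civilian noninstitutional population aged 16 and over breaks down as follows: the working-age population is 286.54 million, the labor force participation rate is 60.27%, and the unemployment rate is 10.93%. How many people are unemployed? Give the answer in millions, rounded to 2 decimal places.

About 18.88 million are unemployed.

Labor force = 0.6027 × 286.54 = 172.70 million.
Unemployed = 0.1093 × 172.70 ≈ 18.88 million.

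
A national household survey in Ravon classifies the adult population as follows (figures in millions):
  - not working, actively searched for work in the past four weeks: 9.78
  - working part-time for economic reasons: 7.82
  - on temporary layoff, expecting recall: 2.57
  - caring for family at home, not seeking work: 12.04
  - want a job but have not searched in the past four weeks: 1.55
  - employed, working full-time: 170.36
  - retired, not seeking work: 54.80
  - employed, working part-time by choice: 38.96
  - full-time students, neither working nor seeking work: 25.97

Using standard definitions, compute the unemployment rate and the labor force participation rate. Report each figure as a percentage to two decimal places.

Employed = 7.82 + 170.36 + 38.96 = 217.14 million (anyone who worked, including part-time for economic reasons, counts as employed).
Unemployed = 9.78 + 2.57 = 12.35 million (jobless and actively searching, or on temporary layoff).
Labor force = 217.14 + 12.35 = 229.49 million.
Not in labor force = 12.04 + 1.55 + 54.80 + 25.97 = 94.36 million (those not working and not actively searching are outside the labor force — including those who want a job but have given up searching).
Civilian working-age population = 229.49 + 94.36 = 323.85 million.
Unemployment rate = 12.35 / 229.49 = 5.38%.
Labor force participation rate = 229.49 / 323.85 = 70.86%.

Unemployment rate ≈ 5.38%; labor force participation rate ≈ 70.86%.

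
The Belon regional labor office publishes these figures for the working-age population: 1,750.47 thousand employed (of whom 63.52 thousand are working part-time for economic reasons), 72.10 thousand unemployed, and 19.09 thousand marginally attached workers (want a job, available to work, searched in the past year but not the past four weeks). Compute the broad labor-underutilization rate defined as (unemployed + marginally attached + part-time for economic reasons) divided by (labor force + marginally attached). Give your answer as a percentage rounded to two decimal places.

Labor force = 1,750.47 + 72.10 = 1,822.57 thousand.
Numerator = 72.10 + 19.09 + 63.52 = 154.71 thousand.
Denominator = 1,822.57 + 19.09 = 1,841.66 thousand.
Broad rate = 154.71 / 1,841.66 = 8.40%.

Broad underutilization rate ≈ 8.40%.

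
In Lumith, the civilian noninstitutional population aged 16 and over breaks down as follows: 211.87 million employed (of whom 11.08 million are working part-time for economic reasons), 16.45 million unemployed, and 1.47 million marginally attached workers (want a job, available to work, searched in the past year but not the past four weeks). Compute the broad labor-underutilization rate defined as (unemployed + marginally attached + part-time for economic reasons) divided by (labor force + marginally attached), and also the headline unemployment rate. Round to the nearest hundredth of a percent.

Labor force = 211.87 + 16.45 = 228.32 million.
Numerator = 16.45 + 1.47 + 11.08 = 29.00 million.
Denominator = 228.32 + 1.47 = 229.79 million.
Broad rate = 29.00 / 229.79 = 12.62%.
Headline unemployment rate = 16.45 / 228.32 = 7.20%.

Broad underutilization rate ≈ 12.62%; headline unemployment rate ≈ 7.20%.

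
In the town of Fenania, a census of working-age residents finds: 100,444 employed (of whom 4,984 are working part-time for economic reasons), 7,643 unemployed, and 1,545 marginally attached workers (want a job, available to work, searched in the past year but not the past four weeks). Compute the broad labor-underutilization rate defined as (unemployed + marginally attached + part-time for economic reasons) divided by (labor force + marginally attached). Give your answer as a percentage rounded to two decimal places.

Broad underutilization rate ≈ 12.93%.

Labor force = 100,444 + 7,643 = 108,087.
Numerator = 7,643 + 1,545 + 4,984 = 14,172.
Denominator = 108,087 + 1,545 = 109,632.
Broad rate = 14,172 / 109,632 = 12.93%.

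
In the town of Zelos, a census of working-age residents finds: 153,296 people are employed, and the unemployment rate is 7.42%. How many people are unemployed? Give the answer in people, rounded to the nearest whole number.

About 12,286 are unemployed.

Let U be the number unemployed. The labor force is E + U, and U/(E+U) = 0.0742.
So U = 0.0742 × 153,296 / (1 − 0.0742) = 11374.56 / 0.9258 ≈ 12,286.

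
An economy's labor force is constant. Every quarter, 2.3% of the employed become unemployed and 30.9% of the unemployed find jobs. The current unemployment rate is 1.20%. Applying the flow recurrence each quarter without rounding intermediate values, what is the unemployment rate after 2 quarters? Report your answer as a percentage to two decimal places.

With a fixed labor force, u_{t+1} = u_t + s·(1−u_t) − f·u_t = u_t·(1−s−f) + s.
Here 1−s−f = 0.668 and s = 0.023.
u_1 = 0.012000 × 0.668 + 0.023 = 0.031016.
u_2 = 0.031016 × 0.668 + 0.023 = 0.043719.

Unemployment rate after two quarters ≈ 4.37%.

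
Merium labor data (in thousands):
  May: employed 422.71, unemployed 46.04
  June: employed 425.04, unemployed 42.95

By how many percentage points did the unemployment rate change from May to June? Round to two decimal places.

The unemployment rate changed by −0.64 percentage points.

May: labor force = 422.71 + 46.04 = 468.75; u = 46.04/468.75 = 9.82%.
June: labor force = 425.04 + 42.95 = 467.99; u = 42.95/467.99 = 9.18%.
Change = 9.18% − 9.82% = −0.64 pp.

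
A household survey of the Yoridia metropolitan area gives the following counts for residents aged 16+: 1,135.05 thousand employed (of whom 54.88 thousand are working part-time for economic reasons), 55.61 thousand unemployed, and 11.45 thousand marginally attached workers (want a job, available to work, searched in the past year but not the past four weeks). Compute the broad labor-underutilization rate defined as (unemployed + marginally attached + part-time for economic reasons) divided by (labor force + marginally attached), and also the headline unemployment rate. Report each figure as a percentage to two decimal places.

Broad underutilization rate ≈ 10.14%; headline unemployment rate ≈ 4.67%.

Labor force = 1,135.05 + 55.61 = 1,190.66 thousand.
Numerator = 55.61 + 11.45 + 54.88 = 121.94 thousand.
Denominator = 1,190.66 + 11.45 = 1,202.11 thousand.
Broad rate = 121.94 / 1,202.11 = 10.14%.
Headline unemployment rate = 55.61 / 1,190.66 = 4.67%.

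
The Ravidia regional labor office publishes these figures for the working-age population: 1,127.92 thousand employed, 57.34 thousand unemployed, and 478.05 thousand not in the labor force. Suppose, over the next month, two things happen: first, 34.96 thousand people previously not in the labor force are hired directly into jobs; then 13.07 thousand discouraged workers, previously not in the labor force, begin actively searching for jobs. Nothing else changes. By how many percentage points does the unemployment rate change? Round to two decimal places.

Initially, labor force = 1,127.92 + 57.34 = 1,185.26 thousand, so u = 57.34/1,185.26 = 4.84%.
After the first change, employed and labor force both rise by 34.96; unemployed unchanged → E = 1,162.88, U = 57.34, labor force = 1,220.22 thousand.
After the second change, unemployed and labor force both rise by 13.07 → E = 1,162.88, U = 70.41, labor force = 1,233.29 thousand.
New unemployment rate = 70.41 / 1,233.29 = 5.71%.
Change = 5.71% − 4.84% = +0.87 percentage points.

The unemployment rate changes by +0.87 percentage points.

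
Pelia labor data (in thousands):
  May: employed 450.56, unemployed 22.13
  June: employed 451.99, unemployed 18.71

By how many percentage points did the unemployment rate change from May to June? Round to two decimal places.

The unemployment rate changed by −0.71 percentage points.

May: labor force = 450.56 + 22.13 = 472.69; u = 22.13/472.69 = 4.68%.
June: labor force = 451.99 + 18.71 = 470.70; u = 18.71/470.70 = 3.97%.
Change = 3.97% − 4.68% = −0.71 pp.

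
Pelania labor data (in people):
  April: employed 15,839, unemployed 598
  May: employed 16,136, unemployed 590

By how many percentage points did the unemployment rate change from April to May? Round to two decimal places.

The unemployment rate changed by −0.11 percentage points.

April: labor force = 15,839 + 598 = 16,437; u = 598/16,437 = 3.64%.
May: labor force = 16,136 + 590 = 16,726; u = 590/16,726 = 3.53%.
Change = 3.53% − 3.64% = −0.11 pp.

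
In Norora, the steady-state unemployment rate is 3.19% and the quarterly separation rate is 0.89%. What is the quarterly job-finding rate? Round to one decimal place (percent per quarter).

From u* = s/(s+f): f = s·(1−u)/u.
f = 0.89 × (1 − 0.0319) / 0.0319 = 0.8616 / 0.0319 ≈ 27.0% per quarter.

Job-finding rate ≈ 27.0% per quarter.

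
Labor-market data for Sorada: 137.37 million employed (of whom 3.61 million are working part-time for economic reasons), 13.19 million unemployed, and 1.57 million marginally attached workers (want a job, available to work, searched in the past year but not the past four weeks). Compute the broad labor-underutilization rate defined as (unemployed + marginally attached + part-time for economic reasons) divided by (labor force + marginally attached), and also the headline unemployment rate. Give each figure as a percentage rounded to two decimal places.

Broad underutilization rate ≈ 12.08%; headline unemployment rate ≈ 8.76%.

Labor force = 137.37 + 13.19 = 150.56 million.
Numerator = 13.19 + 1.57 + 3.61 = 18.37 million.
Denominator = 150.56 + 1.57 = 152.13 million.
Broad rate = 18.37 / 152.13 = 12.08%.
Headline unemployment rate = 13.19 / 150.56 = 8.76%.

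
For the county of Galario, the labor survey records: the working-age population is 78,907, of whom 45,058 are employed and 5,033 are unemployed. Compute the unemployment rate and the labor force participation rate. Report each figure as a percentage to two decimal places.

Unemployment rate ≈ 10.05%; labor force participation rate ≈ 63.48%.

Labor force = employed + unemployed = 45,058 + 5,033 = 50,091.
Unemployment rate = 5,033 / 50,091 = 10.05%.
Labor force participation rate = 50,091 / 78,907 = 63.48%.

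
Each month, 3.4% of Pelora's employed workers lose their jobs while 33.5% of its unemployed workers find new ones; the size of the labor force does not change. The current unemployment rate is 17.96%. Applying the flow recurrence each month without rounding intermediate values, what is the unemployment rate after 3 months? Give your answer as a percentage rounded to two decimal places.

Unemployment rate after three months ≈ 11.41%.

With a fixed labor force, u_{t+1} = u_t + s·(1−u_t) − f·u_t = u_t·(1−s−f) + s.
Here 1−s−f = 0.631 and s = 0.034.
u_1 = 0.179600 × 0.631 + 0.034 = 0.147328.
u_2 = 0.147328 × 0.631 + 0.034 = 0.126964.
u_3 = 0.126964 × 0.631 + 0.034 = 0.114114.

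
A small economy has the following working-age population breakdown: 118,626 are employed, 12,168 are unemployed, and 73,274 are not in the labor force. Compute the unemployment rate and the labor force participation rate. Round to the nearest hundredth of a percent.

Labor force = employed + unemployed = 118,626 + 12,168 = 130,794.
Working-age population = 130,794 + 73,274 = 204,068.
Unemployment rate = 12,168 / 130,794 = 9.30%.
Labor force participation rate = 130,794 / 204,068 = 64.09%.

Unemployment rate ≈ 9.30%; labor force participation rate ≈ 64.09%.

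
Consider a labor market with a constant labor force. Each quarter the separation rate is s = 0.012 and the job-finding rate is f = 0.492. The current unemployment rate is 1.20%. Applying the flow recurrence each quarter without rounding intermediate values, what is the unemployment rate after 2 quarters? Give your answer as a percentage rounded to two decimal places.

With a fixed labor force, u_{t+1} = u_t + s·(1−u_t) − f·u_t = u_t·(1−s−f) + s.
Here 1−s−f = 0.496 and s = 0.012.
u_1 = 0.012000 × 0.496 + 0.012 = 0.017952.
u_2 = 0.017952 × 0.496 + 0.012 = 0.020904.

Unemployment rate after two quarters ≈ 2.09%.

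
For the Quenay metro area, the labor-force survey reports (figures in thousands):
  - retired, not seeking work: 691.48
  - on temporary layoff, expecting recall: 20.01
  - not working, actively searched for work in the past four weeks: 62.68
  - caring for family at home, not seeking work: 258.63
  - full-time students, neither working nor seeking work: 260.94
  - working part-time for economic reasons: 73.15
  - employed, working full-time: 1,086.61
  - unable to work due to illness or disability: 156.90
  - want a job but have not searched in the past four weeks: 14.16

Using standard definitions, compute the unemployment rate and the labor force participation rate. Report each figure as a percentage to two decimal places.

Employed = 73.15 + 1,086.61 = 1,159.76 thousand (anyone who worked, including part-time for economic reasons, counts as employed).
Unemployed = 20.01 + 62.68 = 82.69 thousand (jobless and actively searching, or on temporary layoff).
Labor force = 1,159.76 + 82.69 = 1,242.45 thousand.
Not in labor force = 691.48 + 258.63 + 260.94 + 156.90 + 14.16 = 1,382.11 thousand (those not working and not actively searching are outside the labor force — including those who want a job but have given up searching).
Civilian working-age population = 1,242.45 + 1,382.11 = 2,624.56 thousand.
Unemployment rate = 82.69 / 1,242.45 = 6.66%.
Labor force participation rate = 1,242.45 / 2,624.56 = 47.34%.

Unemployment rate ≈ 6.66%; labor force participation rate ≈ 47.34%.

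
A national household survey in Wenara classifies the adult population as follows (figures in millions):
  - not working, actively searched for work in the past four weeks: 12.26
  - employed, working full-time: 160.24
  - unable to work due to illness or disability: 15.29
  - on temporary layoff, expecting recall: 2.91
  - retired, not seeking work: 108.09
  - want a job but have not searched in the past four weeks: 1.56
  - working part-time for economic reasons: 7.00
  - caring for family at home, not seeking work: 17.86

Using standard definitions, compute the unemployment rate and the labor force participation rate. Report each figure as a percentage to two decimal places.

Employed = 160.24 + 7.00 = 167.24 million (anyone who worked, including part-time for economic reasons, counts as employed).
Unemployed = 12.26 + 2.91 = 15.17 million (jobless and actively searching, or on temporary layoff).
Labor force = 167.24 + 15.17 = 182.41 million.
Not in labor force = 15.29 + 108.09 + 1.56 + 17.86 = 142.80 million (those not working and not actively searching are outside the labor force — including those who want a job but have given up searching).
Civilian working-age population = 182.41 + 142.80 = 325.21 million.
Unemployment rate = 15.17 / 182.41 = 8.32%.
Labor force participation rate = 182.41 / 325.21 = 56.09%.

Unemployment rate ≈ 8.32%; labor force participation rate ≈ 56.09%.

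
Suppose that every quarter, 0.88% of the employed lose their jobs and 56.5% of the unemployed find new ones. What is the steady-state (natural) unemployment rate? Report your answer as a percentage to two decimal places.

Steady-state unemployment rate ≈ 1.53%.

At steady state the flows balance: s·E = f·U, so U/(E+U) = s/(s+f).
u* = 0.88 / (0.88 + 56.5) = 0.88 / 57.38 = 1.53%.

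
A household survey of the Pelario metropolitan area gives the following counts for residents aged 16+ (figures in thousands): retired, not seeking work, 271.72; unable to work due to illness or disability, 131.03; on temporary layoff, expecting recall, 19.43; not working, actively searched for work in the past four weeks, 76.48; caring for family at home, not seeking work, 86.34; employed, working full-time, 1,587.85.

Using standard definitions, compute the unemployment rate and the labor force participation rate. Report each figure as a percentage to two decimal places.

Unemployment rate ≈ 5.70%; labor force participation rate ≈ 77.49%.

Employed = 1,587.85 thousand.
Unemployed = 19.43 + 76.48 = 95.91 thousand (jobless and actively searching, or on temporary layoff).
Labor force = 1,587.85 + 95.91 = 1,683.76 thousand.
Not in labor force = 271.72 + 131.03 + 86.34 = 489.09 thousand (those not working and not actively searching are outside the labor force).
Civilian working-age population = 1,683.76 + 489.09 = 2,172.85 thousand.
Unemployment rate = 95.91 / 1,683.76 = 5.70%.
Labor force participation rate = 1,683.76 / 2,172.85 = 77.49%.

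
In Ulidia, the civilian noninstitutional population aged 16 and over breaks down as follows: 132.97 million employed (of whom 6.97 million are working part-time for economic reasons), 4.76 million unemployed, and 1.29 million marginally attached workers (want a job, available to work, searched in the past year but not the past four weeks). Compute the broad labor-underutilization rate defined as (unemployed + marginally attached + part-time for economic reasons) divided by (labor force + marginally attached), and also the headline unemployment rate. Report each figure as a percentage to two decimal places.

Labor force = 132.97 + 4.76 = 137.73 million.
Numerator = 4.76 + 1.29 + 6.97 = 13.02 million.
Denominator = 137.73 + 1.29 = 139.02 million.
Broad rate = 13.02 / 139.02 = 9.37%.
Headline unemployment rate = 4.76 / 137.73 = 3.46%.

Broad underutilization rate ≈ 9.37%; headline unemployment rate ≈ 3.46%.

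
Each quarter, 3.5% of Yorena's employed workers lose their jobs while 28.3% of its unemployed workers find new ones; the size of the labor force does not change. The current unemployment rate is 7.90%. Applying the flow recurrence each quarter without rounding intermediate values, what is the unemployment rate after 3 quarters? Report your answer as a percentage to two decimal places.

With a fixed labor force, u_{t+1} = u_t + s·(1−u_t) − f·u_t = u_t·(1−s−f) + s.
Here 1−s−f = 0.682 and s = 0.035.
u_1 = 0.079000 × 0.682 + 0.035 = 0.088878.
u_2 = 0.088878 × 0.682 + 0.035 = 0.095615.
u_3 = 0.095615 × 0.682 + 0.035 = 0.100209.

Unemployment rate after three quarters ≈ 10.02%.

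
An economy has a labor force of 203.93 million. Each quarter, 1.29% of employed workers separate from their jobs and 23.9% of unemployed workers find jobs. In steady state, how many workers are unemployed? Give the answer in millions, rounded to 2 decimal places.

Steady-state unemployment rate u* = s/(s+f) = 1.29/(1.29+23.9) = 0.051211.
Unemployed = u* × labor force = 0.051211 × 203.93 ≈ 10.44 million.

About 10.44 million are unemployed in steady state.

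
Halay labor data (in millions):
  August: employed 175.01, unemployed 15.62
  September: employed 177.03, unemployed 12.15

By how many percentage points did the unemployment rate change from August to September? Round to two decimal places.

The unemployment rate changed by −1.77 percentage points.

August: labor force = 175.01 + 15.62 = 190.63; u = 15.62/190.63 = 8.19%.
September: labor force = 177.03 + 12.15 = 189.18; u = 12.15/189.18 = 6.42%.
Change = 6.42% − 8.19% = −1.77 pp.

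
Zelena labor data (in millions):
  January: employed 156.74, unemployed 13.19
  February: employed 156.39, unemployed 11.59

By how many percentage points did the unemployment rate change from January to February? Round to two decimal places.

The unemployment rate changed by −0.86 percentage points.

January: labor force = 156.74 + 13.19 = 169.93; u = 13.19/169.93 = 7.76%.
February: labor force = 156.39 + 11.59 = 167.98; u = 11.59/167.98 = 6.90%.
Change = 6.90% − 7.76% = −0.86 pp.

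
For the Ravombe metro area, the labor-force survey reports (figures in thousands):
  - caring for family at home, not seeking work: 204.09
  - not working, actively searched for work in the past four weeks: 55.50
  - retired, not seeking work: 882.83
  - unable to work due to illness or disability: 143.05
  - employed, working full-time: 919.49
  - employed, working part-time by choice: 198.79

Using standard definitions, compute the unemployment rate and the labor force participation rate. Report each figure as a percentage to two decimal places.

Employed = 919.49 + 198.79 = 1,118.28 thousand.
Unemployed = 55.50 thousand.
Labor force = 1,118.28 + 55.50 = 1,173.78 thousand.
Not in labor force = 204.09 + 882.83 + 143.05 = 1,229.97 thousand (those not working and not actively searching are outside the labor force).
Civilian working-age population = 1,173.78 + 1,229.97 = 2,403.75 thousand.
Unemployment rate = 55.50 / 1,173.78 = 4.73%.
Labor force participation rate = 1,173.78 / 2,403.75 = 48.83%.

Unemployment rate ≈ 4.73%; labor force participation rate ≈ 48.83%.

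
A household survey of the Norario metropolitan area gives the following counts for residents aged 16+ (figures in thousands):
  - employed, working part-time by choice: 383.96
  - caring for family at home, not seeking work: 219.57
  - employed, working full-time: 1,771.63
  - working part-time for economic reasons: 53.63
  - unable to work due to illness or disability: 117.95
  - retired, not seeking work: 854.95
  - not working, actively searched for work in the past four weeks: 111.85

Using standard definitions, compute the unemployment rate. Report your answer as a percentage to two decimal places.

Employed = 383.96 + 1,771.63 + 53.63 = 2,209.22 thousand (anyone who worked, including part-time for economic reasons, counts as employed).
Unemployed = 111.85 thousand.
Labor force = 2,209.22 + 111.85 = 2,321.07 thousand.
Unemployment rate = 111.85 / 2,321.07 = 4.82%.

Unemployment rate ≈ 4.82%.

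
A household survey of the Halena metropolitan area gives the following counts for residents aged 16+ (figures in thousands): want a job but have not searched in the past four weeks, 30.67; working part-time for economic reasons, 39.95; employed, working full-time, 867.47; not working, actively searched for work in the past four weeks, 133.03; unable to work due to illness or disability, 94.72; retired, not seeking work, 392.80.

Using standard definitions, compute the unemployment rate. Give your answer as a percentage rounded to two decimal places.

Unemployment rate ≈ 12.79%.

Employed = 39.95 + 867.47 = 907.42 thousand (anyone who worked, including part-time for economic reasons, counts as employed).
Unemployed = 133.03 thousand.
Labor force = 907.42 + 133.03 = 1,040.45 thousand.
Unemployment rate = 133.03 / 1,040.45 = 12.79%.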